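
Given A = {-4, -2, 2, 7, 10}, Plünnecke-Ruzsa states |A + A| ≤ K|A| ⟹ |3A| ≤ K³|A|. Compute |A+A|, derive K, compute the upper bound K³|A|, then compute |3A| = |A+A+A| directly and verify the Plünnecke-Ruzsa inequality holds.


|A| = 5.
Step 1: Compute A + A by enumerating all 25 pairs.
A + A = {-8, -6, -4, -2, 0, 3, 4, 5, 6, 8, 9, 12, 14, 17, 20}, so |A + A| = 15.
Step 2: Doubling constant K = |A + A|/|A| = 15/5 = 15/5 ≈ 3.0000.
Step 3: Plünnecke-Ruzsa gives |3A| ≤ K³·|A| = (3.0000)³ · 5 ≈ 135.0000.
Step 4: Compute 3A = A + A + A directly by enumerating all triples (a,b,c) ∈ A³; |3A| = 30.
Step 5: Check 30 ≤ 135.0000? Yes ✓.

K = 15/5, Plünnecke-Ruzsa bound K³|A| ≈ 135.0000, |3A| = 30, inequality holds.


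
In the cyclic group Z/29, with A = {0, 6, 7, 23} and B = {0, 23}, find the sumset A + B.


Work in Z/29Z: reduce every sum a + b modulo 29.
Enumerate all 8 pairs:
a = 0: 0+0=0, 0+23=23
a = 6: 6+0=6, 6+23=0
a = 7: 7+0=7, 7+23=1
a = 23: 23+0=23, 23+23=17
Distinct residues collected: {0, 1, 6, 7, 17, 23}
|A + B| = 6 (out of 29 total residues).

A + B = {0, 1, 6, 7, 17, 23}


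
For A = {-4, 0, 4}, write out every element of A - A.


A - A = {a - a' : a, a' ∈ A}.
Compute a - a' for each ordered pair (a, a'):
a = -4: -4--4=0, -4-0=-4, -4-4=-8
a = 0: 0--4=4, 0-0=0, 0-4=-4
a = 4: 4--4=8, 4-0=4, 4-4=0
Collecting distinct values (and noting 0 appears from a-a):
A - A = {-8, -4, 0, 4, 8}
|A - A| = 5

A - A = {-8, -4, 0, 4, 8}


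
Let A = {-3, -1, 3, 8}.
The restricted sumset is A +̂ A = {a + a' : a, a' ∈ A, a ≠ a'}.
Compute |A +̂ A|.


Restricted sumset: A +̂ A = {a + a' : a ∈ A, a' ∈ A, a ≠ a'}.
Equivalently, take A + A and drop any sum 2a that is achievable ONLY as a + a for a ∈ A (i.e. sums representable only with equal summands).
Enumerate pairs (a, a') with a < a' (symmetric, so each unordered pair gives one sum; this covers all a ≠ a'):
  -3 + -1 = -4
  -3 + 3 = 0
  -3 + 8 = 5
  -1 + 3 = 2
  -1 + 8 = 7
  3 + 8 = 11
Collected distinct sums: {-4, 0, 2, 5, 7, 11}
|A +̂ A| = 6
(Reference bound: |A +̂ A| ≥ 2|A| - 3 for |A| ≥ 2, with |A| = 4 giving ≥ 5.)

|A +̂ A| = 6


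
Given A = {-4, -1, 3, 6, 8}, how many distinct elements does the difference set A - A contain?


A - A = {a - a' : a, a' ∈ A}; |A| = 5.
Bounds: 2|A|-1 ≤ |A - A| ≤ |A|² - |A| + 1, i.e. 9 ≤ |A - A| ≤ 21.
Note: 0 ∈ A - A always (from a - a). The set is symmetric: if d ∈ A - A then -d ∈ A - A.
Enumerate nonzero differences d = a - a' with a > a' (then include -d):
Positive differences: {2, 3, 4, 5, 7, 9, 10, 12}
Full difference set: {0} ∪ (positive diffs) ∪ (negative diffs).
|A - A| = 1 + 2·8 = 17 (matches direct enumeration: 17).

|A - A| = 17


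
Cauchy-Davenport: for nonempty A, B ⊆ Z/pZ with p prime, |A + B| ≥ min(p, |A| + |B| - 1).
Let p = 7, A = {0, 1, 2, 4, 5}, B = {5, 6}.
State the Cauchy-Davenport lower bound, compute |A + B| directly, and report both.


Cauchy-Davenport: |A + B| ≥ min(p, |A| + |B| - 1) for A, B nonempty in Z/pZ.
|A| = 5, |B| = 2, p = 7.
CD lower bound = min(7, 5 + 2 - 1) = min(7, 6) = 6.
Compute A + B mod 7 directly:
a = 0: 0+5=5, 0+6=6
a = 1: 1+5=6, 1+6=0
a = 2: 2+5=0, 2+6=1
a = 4: 4+5=2, 4+6=3
a = 5: 5+5=3, 5+6=4
A + B = {0, 1, 2, 3, 4, 5, 6}, so |A + B| = 7.
Verify: 7 ≥ 6? Yes ✓.

CD lower bound = 6, actual |A + B| = 7.


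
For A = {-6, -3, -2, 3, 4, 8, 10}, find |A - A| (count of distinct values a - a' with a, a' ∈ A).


A - A = {a - a' : a, a' ∈ A}; |A| = 7.
Bounds: 2|A|-1 ≤ |A - A| ≤ |A|² - |A| + 1, i.e. 13 ≤ |A - A| ≤ 43.
Note: 0 ∈ A - A always (from a - a). The set is symmetric: if d ∈ A - A then -d ∈ A - A.
Enumerate nonzero differences d = a - a' with a > a' (then include -d):
Positive differences: {1, 2, 3, 4, 5, 6, 7, 9, 10, 11, 12, 13, 14, 16}
Full difference set: {0} ∪ (positive diffs) ∪ (negative diffs).
|A - A| = 1 + 2·14 = 29 (matches direct enumeration: 29).

|A - A| = 29


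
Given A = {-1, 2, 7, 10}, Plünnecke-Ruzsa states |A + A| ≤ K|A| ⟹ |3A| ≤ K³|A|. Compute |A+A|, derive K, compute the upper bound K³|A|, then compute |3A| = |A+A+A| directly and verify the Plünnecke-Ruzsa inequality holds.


|A| = 4.
Step 1: Compute A + A by enumerating all 16 pairs.
A + A = {-2, 1, 4, 6, 9, 12, 14, 17, 20}, so |A + A| = 9.
Step 2: Doubling constant K = |A + A|/|A| = 9/4 = 9/4 ≈ 2.2500.
Step 3: Plünnecke-Ruzsa gives |3A| ≤ K³·|A| = (2.2500)³ · 4 ≈ 45.5625.
Step 4: Compute 3A = A + A + A directly by enumerating all triples (a,b,c) ∈ A³; |3A| = 16.
Step 5: Check 16 ≤ 45.5625? Yes ✓.

K = 9/4, Plünnecke-Ruzsa bound K³|A| ≈ 45.5625, |3A| = 16, inequality holds.


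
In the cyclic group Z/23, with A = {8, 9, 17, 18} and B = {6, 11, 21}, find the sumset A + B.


Work in Z/23Z: reduce every sum a + b modulo 23.
Enumerate all 12 pairs:
a = 8: 8+6=14, 8+11=19, 8+21=6
a = 9: 9+6=15, 9+11=20, 9+21=7
a = 17: 17+6=0, 17+11=5, 17+21=15
a = 18: 18+6=1, 18+11=6, 18+21=16
Distinct residues collected: {0, 1, 5, 6, 7, 14, 15, 16, 19, 20}
|A + B| = 10 (out of 23 total residues).

A + B = {0, 1, 5, 6, 7, 14, 15, 16, 19, 20}


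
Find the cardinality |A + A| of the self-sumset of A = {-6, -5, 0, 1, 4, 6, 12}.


A + A = {a + a' : a, a' ∈ A}; |A| = 7.
General bounds: 2|A| - 1 ≤ |A + A| ≤ |A|(|A|+1)/2, i.e. 13 ≤ |A + A| ≤ 28.
Lower bound 2|A|-1 is attained iff A is an arithmetic progression.
Enumerate sums a + a' for a ≤ a' (symmetric, so this suffices):
a = -6: -6+-6=-12, -6+-5=-11, -6+0=-6, -6+1=-5, -6+4=-2, -6+6=0, -6+12=6
a = -5: -5+-5=-10, -5+0=-5, -5+1=-4, -5+4=-1, -5+6=1, -5+12=7
a = 0: 0+0=0, 0+1=1, 0+4=4, 0+6=6, 0+12=12
a = 1: 1+1=2, 1+4=5, 1+6=7, 1+12=13
a = 4: 4+4=8, 4+6=10, 4+12=16
a = 6: 6+6=12, 6+12=18
a = 12: 12+12=24
Distinct sums: {-12, -11, -10, -6, -5, -4, -2, -1, 0, 1, 2, 4, 5, 6, 7, 8, 10, 12, 13, 16, 18, 24}
|A + A| = 22

|A + A| = 22


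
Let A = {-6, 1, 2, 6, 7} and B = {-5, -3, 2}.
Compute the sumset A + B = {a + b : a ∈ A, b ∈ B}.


A + B = {a + b : a ∈ A, b ∈ B}.
Enumerate all |A|·|B| = 5·3 = 15 pairs (a, b) and collect distinct sums.
a = -6: -6+-5=-11, -6+-3=-9, -6+2=-4
a = 1: 1+-5=-4, 1+-3=-2, 1+2=3
a = 2: 2+-5=-3, 2+-3=-1, 2+2=4
a = 6: 6+-5=1, 6+-3=3, 6+2=8
a = 7: 7+-5=2, 7+-3=4, 7+2=9
Collecting distinct sums: A + B = {-11, -9, -4, -3, -2, -1, 1, 2, 3, 4, 8, 9}
|A + B| = 12

A + B = {-11, -9, -4, -3, -2, -1, 1, 2, 3, 4, 8, 9}


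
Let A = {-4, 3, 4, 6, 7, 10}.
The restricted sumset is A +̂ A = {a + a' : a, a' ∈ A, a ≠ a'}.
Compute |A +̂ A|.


Restricted sumset: A +̂ A = {a + a' : a ∈ A, a' ∈ A, a ≠ a'}.
Equivalently, take A + A and drop any sum 2a that is achievable ONLY as a + a for a ∈ A (i.e. sums representable only with equal summands).
Enumerate pairs (a, a') with a < a' (symmetric, so each unordered pair gives one sum; this covers all a ≠ a'):
  -4 + 3 = -1
  -4 + 4 = 0
  -4 + 6 = 2
  -4 + 7 = 3
  -4 + 10 = 6
  3 + 4 = 7
  3 + 6 = 9
  3 + 7 = 10
  3 + 10 = 13
  4 + 6 = 10
  4 + 7 = 11
  4 + 10 = 14
  6 + 7 = 13
  6 + 10 = 16
  7 + 10 = 17
Collected distinct sums: {-1, 0, 2, 3, 6, 7, 9, 10, 11, 13, 14, 16, 17}
|A +̂ A| = 13
(Reference bound: |A +̂ A| ≥ 2|A| - 3 for |A| ≥ 2, with |A| = 6 giving ≥ 9.)

|A +̂ A| = 13


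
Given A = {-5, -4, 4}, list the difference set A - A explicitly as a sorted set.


A - A = {a - a' : a, a' ∈ A}.
Compute a - a' for each ordered pair (a, a'):
a = -5: -5--5=0, -5--4=-1, -5-4=-9
a = -4: -4--5=1, -4--4=0, -4-4=-8
a = 4: 4--5=9, 4--4=8, 4-4=0
Collecting distinct values (and noting 0 appears from a-a):
A - A = {-9, -8, -1, 0, 1, 8, 9}
|A - A| = 7

A - A = {-9, -8, -1, 0, 1, 8, 9}


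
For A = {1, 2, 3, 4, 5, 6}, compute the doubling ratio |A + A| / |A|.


|A| = 6.
Compute A + A by enumerating all 36 pairs.
A + A = {2, 3, 4, 5, 6, 7, 8, 9, 10, 11, 12}, so |A + A| = 11.
K = |A + A| / |A| = 11/6 (already in lowest terms) ≈ 1.8333.
Reference: AP of size 6 gives K = 11/6 ≈ 1.8333; a fully generic set of size 6 gives K ≈ 3.5000.

|A| = 6, |A + A| = 11, K = 11/6.


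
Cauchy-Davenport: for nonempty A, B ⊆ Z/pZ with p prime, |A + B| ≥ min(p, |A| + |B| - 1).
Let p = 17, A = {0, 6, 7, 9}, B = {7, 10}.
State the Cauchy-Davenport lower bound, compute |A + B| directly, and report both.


Cauchy-Davenport: |A + B| ≥ min(p, |A| + |B| - 1) for A, B nonempty in Z/pZ.
|A| = 4, |B| = 2, p = 17.
CD lower bound = min(17, 4 + 2 - 1) = min(17, 5) = 5.
Compute A + B mod 17 directly:
a = 0: 0+7=7, 0+10=10
a = 6: 6+7=13, 6+10=16
a = 7: 7+7=14, 7+10=0
a = 9: 9+7=16, 9+10=2
A + B = {0, 2, 7, 10, 13, 14, 16}, so |A + B| = 7.
Verify: 7 ≥ 5? Yes ✓.

CD lower bound = 5, actual |A + B| = 7.


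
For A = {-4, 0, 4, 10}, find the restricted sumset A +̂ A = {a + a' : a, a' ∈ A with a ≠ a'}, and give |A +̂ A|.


Restricted sumset: A +̂ A = {a + a' : a ∈ A, a' ∈ A, a ≠ a'}.
Equivalently, take A + A and drop any sum 2a that is achievable ONLY as a + a for a ∈ A (i.e. sums representable only with equal summands).
Enumerate pairs (a, a') with a < a' (symmetric, so each unordered pair gives one sum; this covers all a ≠ a'):
  -4 + 0 = -4
  -4 + 4 = 0
  -4 + 10 = 6
  0 + 4 = 4
  0 + 10 = 10
  4 + 10 = 14
Collected distinct sums: {-4, 0, 4, 6, 10, 14}
|A +̂ A| = 6
(Reference bound: |A +̂ A| ≥ 2|A| - 3 for |A| ≥ 2, with |A| = 4 giving ≥ 5.)

|A +̂ A| = 6


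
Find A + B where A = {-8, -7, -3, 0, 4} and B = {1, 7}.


A + B = {a + b : a ∈ A, b ∈ B}.
Enumerate all |A|·|B| = 5·2 = 10 pairs (a, b) and collect distinct sums.
a = -8: -8+1=-7, -8+7=-1
a = -7: -7+1=-6, -7+7=0
a = -3: -3+1=-2, -3+7=4
a = 0: 0+1=1, 0+7=7
a = 4: 4+1=5, 4+7=11
Collecting distinct sums: A + B = {-7, -6, -2, -1, 0, 1, 4, 5, 7, 11}
|A + B| = 10

A + B = {-7, -6, -2, -1, 0, 1, 4, 5, 7, 11}


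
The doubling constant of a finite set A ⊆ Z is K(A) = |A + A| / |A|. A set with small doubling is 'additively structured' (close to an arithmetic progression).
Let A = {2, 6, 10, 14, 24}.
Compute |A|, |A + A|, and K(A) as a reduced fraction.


|A| = 5.
Compute A + A by enumerating all 25 pairs.
A + A = {4, 8, 12, 16, 20, 24, 26, 28, 30, 34, 38, 48}, so |A + A| = 12.
K = |A + A| / |A| = 12/5 (already in lowest terms) ≈ 2.4000.
Reference: AP of size 5 gives K = 9/5 ≈ 1.8000; a fully generic set of size 5 gives K ≈ 3.0000.

|A| = 5, |A + A| = 12, K = 12/5.


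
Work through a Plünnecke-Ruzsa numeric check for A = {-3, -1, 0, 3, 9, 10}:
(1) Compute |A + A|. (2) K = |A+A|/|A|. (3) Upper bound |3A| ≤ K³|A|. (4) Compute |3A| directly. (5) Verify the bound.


|A| = 6.
Step 1: Compute A + A by enumerating all 36 pairs.
A + A = {-6, -4, -3, -2, -1, 0, 2, 3, 6, 7, 8, 9, 10, 12, 13, 18, 19, 20}, so |A + A| = 18.
Step 2: Doubling constant K = |A + A|/|A| = 18/6 = 18/6 ≈ 3.0000.
Step 3: Plünnecke-Ruzsa gives |3A| ≤ K³·|A| = (3.0000)³ · 6 ≈ 162.0000.
Step 4: Compute 3A = A + A + A directly by enumerating all triples (a,b,c) ∈ A³; |3A| = 35.
Step 5: Check 35 ≤ 162.0000? Yes ✓.

K = 18/6, Plünnecke-Ruzsa bound K³|A| ≈ 162.0000, |3A| = 35, inequality holds.


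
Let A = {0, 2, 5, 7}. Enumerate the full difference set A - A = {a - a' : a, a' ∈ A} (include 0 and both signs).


A - A = {a - a' : a, a' ∈ A}.
Compute a - a' for each ordered pair (a, a'):
a = 0: 0-0=0, 0-2=-2, 0-5=-5, 0-7=-7
a = 2: 2-0=2, 2-2=0, 2-5=-3, 2-7=-5
a = 5: 5-0=5, 5-2=3, 5-5=0, 5-7=-2
a = 7: 7-0=7, 7-2=5, 7-5=2, 7-7=0
Collecting distinct values (and noting 0 appears from a-a):
A - A = {-7, -5, -3, -2, 0, 2, 3, 5, 7}
|A - A| = 9

A - A = {-7, -5, -3, -2, 0, 2, 3, 5, 7}


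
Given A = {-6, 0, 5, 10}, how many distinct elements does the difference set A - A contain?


A - A = {a - a' : a, a' ∈ A}; |A| = 4.
Bounds: 2|A|-1 ≤ |A - A| ≤ |A|² - |A| + 1, i.e. 7 ≤ |A - A| ≤ 13.
Note: 0 ∈ A - A always (from a - a). The set is symmetric: if d ∈ A - A then -d ∈ A - A.
Enumerate nonzero differences d = a - a' with a > a' (then include -d):
Positive differences: {5, 6, 10, 11, 16}
Full difference set: {0} ∪ (positive diffs) ∪ (negative diffs).
|A - A| = 1 + 2·5 = 11 (matches direct enumeration: 11).

|A - A| = 11


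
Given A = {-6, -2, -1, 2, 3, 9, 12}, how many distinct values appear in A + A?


A + A = {a + a' : a, a' ∈ A}; |A| = 7.
General bounds: 2|A| - 1 ≤ |A + A| ≤ |A|(|A|+1)/2, i.e. 13 ≤ |A + A| ≤ 28.
Lower bound 2|A|-1 is attained iff A is an arithmetic progression.
Enumerate sums a + a' for a ≤ a' (symmetric, so this suffices):
a = -6: -6+-6=-12, -6+-2=-8, -6+-1=-7, -6+2=-4, -6+3=-3, -6+9=3, -6+12=6
a = -2: -2+-2=-4, -2+-1=-3, -2+2=0, -2+3=1, -2+9=7, -2+12=10
a = -1: -1+-1=-2, -1+2=1, -1+3=2, -1+9=8, -1+12=11
a = 2: 2+2=4, 2+3=5, 2+9=11, 2+12=14
a = 3: 3+3=6, 3+9=12, 3+12=15
a = 9: 9+9=18, 9+12=21
a = 12: 12+12=24
Distinct sums: {-12, -8, -7, -4, -3, -2, 0, 1, 2, 3, 4, 5, 6, 7, 8, 10, 11, 12, 14, 15, 18, 21, 24}
|A + A| = 23

|A + A| = 23


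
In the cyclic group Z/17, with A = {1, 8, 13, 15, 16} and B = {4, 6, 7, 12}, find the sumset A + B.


Work in Z/17Z: reduce every sum a + b modulo 17.
Enumerate all 20 pairs:
a = 1: 1+4=5, 1+6=7, 1+7=8, 1+12=13
a = 8: 8+4=12, 8+6=14, 8+7=15, 8+12=3
a = 13: 13+4=0, 13+6=2, 13+7=3, 13+12=8
a = 15: 15+4=2, 15+6=4, 15+7=5, 15+12=10
a = 16: 16+4=3, 16+6=5, 16+7=6, 16+12=11
Distinct residues collected: {0, 2, 3, 4, 5, 6, 7, 8, 10, 11, 12, 13, 14, 15}
|A + B| = 14 (out of 17 total residues).

A + B = {0, 2, 3, 4, 5, 6, 7, 8, 10, 11, 12, 13, 14, 15}


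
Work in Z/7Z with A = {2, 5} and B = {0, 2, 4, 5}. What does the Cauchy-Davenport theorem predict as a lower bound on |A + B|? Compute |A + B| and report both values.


Cauchy-Davenport: |A + B| ≥ min(p, |A| + |B| - 1) for A, B nonempty in Z/pZ.
|A| = 2, |B| = 4, p = 7.
CD lower bound = min(7, 2 + 4 - 1) = min(7, 5) = 5.
Compute A + B mod 7 directly:
a = 2: 2+0=2, 2+2=4, 2+4=6, 2+5=0
a = 5: 5+0=5, 5+2=0, 5+4=2, 5+5=3
A + B = {0, 2, 3, 4, 5, 6}, so |A + B| = 6.
Verify: 6 ≥ 5? Yes ✓.

CD lower bound = 5, actual |A + B| = 6.


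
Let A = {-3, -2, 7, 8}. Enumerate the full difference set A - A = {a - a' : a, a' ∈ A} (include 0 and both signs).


A - A = {a - a' : a, a' ∈ A}.
Compute a - a' for each ordered pair (a, a'):
a = -3: -3--3=0, -3--2=-1, -3-7=-10, -3-8=-11
a = -2: -2--3=1, -2--2=0, -2-7=-9, -2-8=-10
a = 7: 7--3=10, 7--2=9, 7-7=0, 7-8=-1
a = 8: 8--3=11, 8--2=10, 8-7=1, 8-8=0
Collecting distinct values (and noting 0 appears from a-a):
A - A = {-11, -10, -9, -1, 0, 1, 9, 10, 11}
|A - A| = 9

A - A = {-11, -10, -9, -1, 0, 1, 9, 10, 11}


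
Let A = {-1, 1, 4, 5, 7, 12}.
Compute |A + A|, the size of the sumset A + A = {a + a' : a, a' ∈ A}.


A + A = {a + a' : a, a' ∈ A}; |A| = 6.
General bounds: 2|A| - 1 ≤ |A + A| ≤ |A|(|A|+1)/2, i.e. 11 ≤ |A + A| ≤ 21.
Lower bound 2|A|-1 is attained iff A is an arithmetic progression.
Enumerate sums a + a' for a ≤ a' (symmetric, so this suffices):
a = -1: -1+-1=-2, -1+1=0, -1+4=3, -1+5=4, -1+7=6, -1+12=11
a = 1: 1+1=2, 1+4=5, 1+5=6, 1+7=8, 1+12=13
a = 4: 4+4=8, 4+5=9, 4+7=11, 4+12=16
a = 5: 5+5=10, 5+7=12, 5+12=17
a = 7: 7+7=14, 7+12=19
a = 12: 12+12=24
Distinct sums: {-2, 0, 2, 3, 4, 5, 6, 8, 9, 10, 11, 12, 13, 14, 16, 17, 19, 24}
|A + A| = 18

|A + A| = 18


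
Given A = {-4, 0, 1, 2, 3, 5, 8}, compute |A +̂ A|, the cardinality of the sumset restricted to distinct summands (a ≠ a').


Restricted sumset: A +̂ A = {a + a' : a ∈ A, a' ∈ A, a ≠ a'}.
Equivalently, take A + A and drop any sum 2a that is achievable ONLY as a + a for a ∈ A (i.e. sums representable only with equal summands).
Enumerate pairs (a, a') with a < a' (symmetric, so each unordered pair gives one sum; this covers all a ≠ a'):
  -4 + 0 = -4
  -4 + 1 = -3
  -4 + 2 = -2
  -4 + 3 = -1
  -4 + 5 = 1
  -4 + 8 = 4
  0 + 1 = 1
  0 + 2 = 2
  0 + 3 = 3
  0 + 5 = 5
  0 + 8 = 8
  1 + 2 = 3
  1 + 3 = 4
  1 + 5 = 6
  1 + 8 = 9
  2 + 3 = 5
  2 + 5 = 7
  2 + 8 = 10
  3 + 5 = 8
  3 + 8 = 11
  5 + 8 = 13
Collected distinct sums: {-4, -3, -2, -1, 1, 2, 3, 4, 5, 6, 7, 8, 9, 10, 11, 13}
|A +̂ A| = 16
(Reference bound: |A +̂ A| ≥ 2|A| - 3 for |A| ≥ 2, with |A| = 7 giving ≥ 11.)

|A +̂ A| = 16


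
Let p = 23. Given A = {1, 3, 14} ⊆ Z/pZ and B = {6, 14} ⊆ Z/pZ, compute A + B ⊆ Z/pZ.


Work in Z/23Z: reduce every sum a + b modulo 23.
Enumerate all 6 pairs:
a = 1: 1+6=7, 1+14=15
a = 3: 3+6=9, 3+14=17
a = 14: 14+6=20, 14+14=5
Distinct residues collected: {5, 7, 9, 15, 17, 20}
|A + B| = 6 (out of 23 total residues).

A + B = {5, 7, 9, 15, 17, 20}


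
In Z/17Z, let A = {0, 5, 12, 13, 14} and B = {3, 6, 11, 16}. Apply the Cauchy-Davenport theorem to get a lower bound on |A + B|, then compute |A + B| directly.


Cauchy-Davenport: |A + B| ≥ min(p, |A| + |B| - 1) for A, B nonempty in Z/pZ.
|A| = 5, |B| = 4, p = 17.
CD lower bound = min(17, 5 + 4 - 1) = min(17, 8) = 8.
Compute A + B mod 17 directly:
a = 0: 0+3=3, 0+6=6, 0+11=11, 0+16=16
a = 5: 5+3=8, 5+6=11, 5+11=16, 5+16=4
a = 12: 12+3=15, 12+6=1, 12+11=6, 12+16=11
a = 13: 13+3=16, 13+6=2, 13+11=7, 13+16=12
a = 14: 14+3=0, 14+6=3, 14+11=8, 14+16=13
A + B = {0, 1, 2, 3, 4, 6, 7, 8, 11, 12, 13, 15, 16}, so |A + B| = 13.
Verify: 13 ≥ 8? Yes ✓.

CD lower bound = 8, actual |A + B| = 13.


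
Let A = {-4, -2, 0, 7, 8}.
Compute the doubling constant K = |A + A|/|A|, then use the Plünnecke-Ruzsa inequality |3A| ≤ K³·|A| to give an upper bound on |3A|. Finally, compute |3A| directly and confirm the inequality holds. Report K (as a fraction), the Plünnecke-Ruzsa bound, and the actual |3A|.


|A| = 5.
Step 1: Compute A + A by enumerating all 25 pairs.
A + A = {-8, -6, -4, -2, 0, 3, 4, 5, 6, 7, 8, 14, 15, 16}, so |A + A| = 14.
Step 2: Doubling constant K = |A + A|/|A| = 14/5 = 14/5 ≈ 2.8000.
Step 3: Plünnecke-Ruzsa gives |3A| ≤ K³·|A| = (2.8000)³ · 5 ≈ 109.7600.
Step 4: Compute 3A = A + A + A directly by enumerating all triples (a,b,c) ∈ A³; |3A| = 27.
Step 5: Check 27 ≤ 109.7600? Yes ✓.

K = 14/5, Plünnecke-Ruzsa bound K³|A| ≈ 109.7600, |3A| = 27, inequality holds.


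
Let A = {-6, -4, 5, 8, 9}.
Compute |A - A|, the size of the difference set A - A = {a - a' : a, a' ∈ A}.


A - A = {a - a' : a, a' ∈ A}; |A| = 5.
Bounds: 2|A|-1 ≤ |A - A| ≤ |A|² - |A| + 1, i.e. 9 ≤ |A - A| ≤ 21.
Note: 0 ∈ A - A always (from a - a). The set is symmetric: if d ∈ A - A then -d ∈ A - A.
Enumerate nonzero differences d = a - a' with a > a' (then include -d):
Positive differences: {1, 2, 3, 4, 9, 11, 12, 13, 14, 15}
Full difference set: {0} ∪ (positive diffs) ∪ (negative diffs).
|A - A| = 1 + 2·10 = 21 (matches direct enumeration: 21).

|A - A| = 21


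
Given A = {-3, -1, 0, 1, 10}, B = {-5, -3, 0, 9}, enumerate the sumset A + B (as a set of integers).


A + B = {a + b : a ∈ A, b ∈ B}.
Enumerate all |A|·|B| = 5·4 = 20 pairs (a, b) and collect distinct sums.
a = -3: -3+-5=-8, -3+-3=-6, -3+0=-3, -3+9=6
a = -1: -1+-5=-6, -1+-3=-4, -1+0=-1, -1+9=8
a = 0: 0+-5=-5, 0+-3=-3, 0+0=0, 0+9=9
a = 1: 1+-5=-4, 1+-3=-2, 1+0=1, 1+9=10
a = 10: 10+-5=5, 10+-3=7, 10+0=10, 10+9=19
Collecting distinct sums: A + B = {-8, -6, -5, -4, -3, -2, -1, 0, 1, 5, 6, 7, 8, 9, 10, 19}
|A + B| = 16

A + B = {-8, -6, -5, -4, -3, -2, -1, 0, 1, 5, 6, 7, 8, 9, 10, 19}


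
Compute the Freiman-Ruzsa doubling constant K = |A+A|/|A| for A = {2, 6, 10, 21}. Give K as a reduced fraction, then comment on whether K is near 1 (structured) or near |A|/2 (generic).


|A| = 4.
Compute A + A by enumerating all 16 pairs.
A + A = {4, 8, 12, 16, 20, 23, 27, 31, 42}, so |A + A| = 9.
K = |A + A| / |A| = 9/4 (already in lowest terms) ≈ 2.2500.
Reference: AP of size 4 gives K = 7/4 ≈ 1.7500; a fully generic set of size 4 gives K ≈ 2.5000.

|A| = 4, |A + A| = 9, K = 9/4.


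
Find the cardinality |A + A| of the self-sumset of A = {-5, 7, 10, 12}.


A + A = {a + a' : a, a' ∈ A}; |A| = 4.
General bounds: 2|A| - 1 ≤ |A + A| ≤ |A|(|A|+1)/2, i.e. 7 ≤ |A + A| ≤ 10.
Lower bound 2|A|-1 is attained iff A is an arithmetic progression.
Enumerate sums a + a' for a ≤ a' (symmetric, so this suffices):
a = -5: -5+-5=-10, -5+7=2, -5+10=5, -5+12=7
a = 7: 7+7=14, 7+10=17, 7+12=19
a = 10: 10+10=20, 10+12=22
a = 12: 12+12=24
Distinct sums: {-10, 2, 5, 7, 14, 17, 19, 20, 22, 24}
|A + A| = 10

|A + A| = 10


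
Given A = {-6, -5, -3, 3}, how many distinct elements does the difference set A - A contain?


A - A = {a - a' : a, a' ∈ A}; |A| = 4.
Bounds: 2|A|-1 ≤ |A - A| ≤ |A|² - |A| + 1, i.e. 7 ≤ |A - A| ≤ 13.
Note: 0 ∈ A - A always (from a - a). The set is symmetric: if d ∈ A - A then -d ∈ A - A.
Enumerate nonzero differences d = a - a' with a > a' (then include -d):
Positive differences: {1, 2, 3, 6, 8, 9}
Full difference set: {0} ∪ (positive diffs) ∪ (negative diffs).
|A - A| = 1 + 2·6 = 13 (matches direct enumeration: 13).

|A - A| = 13


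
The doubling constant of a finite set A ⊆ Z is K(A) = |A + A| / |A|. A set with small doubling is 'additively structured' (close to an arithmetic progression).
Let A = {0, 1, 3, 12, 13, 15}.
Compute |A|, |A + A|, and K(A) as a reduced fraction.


|A| = 6.
Compute A + A by enumerating all 36 pairs.
A + A = {0, 1, 2, 3, 4, 6, 12, 13, 14, 15, 16, 18, 24, 25, 26, 27, 28, 30}, so |A + A| = 18.
K = |A + A| / |A| = 18/6 = 3/1 ≈ 3.0000.
Reference: AP of size 6 gives K = 11/6 ≈ 1.8333; a fully generic set of size 6 gives K ≈ 3.5000.

|A| = 6, |A + A| = 18, K = 18/6 = 3/1.


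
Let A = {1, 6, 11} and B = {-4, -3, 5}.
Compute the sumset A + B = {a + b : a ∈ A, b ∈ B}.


A + B = {a + b : a ∈ A, b ∈ B}.
Enumerate all |A|·|B| = 3·3 = 9 pairs (a, b) and collect distinct sums.
a = 1: 1+-4=-3, 1+-3=-2, 1+5=6
a = 6: 6+-4=2, 6+-3=3, 6+5=11
a = 11: 11+-4=7, 11+-3=8, 11+5=16
Collecting distinct sums: A + B = {-3, -2, 2, 3, 6, 7, 8, 11, 16}
|A + B| = 9

A + B = {-3, -2, 2, 3, 6, 7, 8, 11, 16}


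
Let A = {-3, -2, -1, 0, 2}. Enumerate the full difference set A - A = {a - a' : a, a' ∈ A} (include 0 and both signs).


A - A = {a - a' : a, a' ∈ A}.
Compute a - a' for each ordered pair (a, a'):
a = -3: -3--3=0, -3--2=-1, -3--1=-2, -3-0=-3, -3-2=-5
a = -2: -2--3=1, -2--2=0, -2--1=-1, -2-0=-2, -2-2=-4
a = -1: -1--3=2, -1--2=1, -1--1=0, -1-0=-1, -1-2=-3
a = 0: 0--3=3, 0--2=2, 0--1=1, 0-0=0, 0-2=-2
a = 2: 2--3=5, 2--2=4, 2--1=3, 2-0=2, 2-2=0
Collecting distinct values (and noting 0 appears from a-a):
A - A = {-5, -4, -3, -2, -1, 0, 1, 2, 3, 4, 5}
|A - A| = 11

A - A = {-5, -4, -3, -2, -1, 0, 1, 2, 3, 4, 5}


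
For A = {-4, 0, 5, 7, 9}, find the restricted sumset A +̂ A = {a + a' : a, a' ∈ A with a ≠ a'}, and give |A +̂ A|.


Restricted sumset: A +̂ A = {a + a' : a ∈ A, a' ∈ A, a ≠ a'}.
Equivalently, take A + A and drop any sum 2a that is achievable ONLY as a + a for a ∈ A (i.e. sums representable only with equal summands).
Enumerate pairs (a, a') with a < a' (symmetric, so each unordered pair gives one sum; this covers all a ≠ a'):
  -4 + 0 = -4
  -4 + 5 = 1
  -4 + 7 = 3
  -4 + 9 = 5
  0 + 5 = 5
  0 + 7 = 7
  0 + 9 = 9
  5 + 7 = 12
  5 + 9 = 14
  7 + 9 = 16
Collected distinct sums: {-4, 1, 3, 5, 7, 9, 12, 14, 16}
|A +̂ A| = 9
(Reference bound: |A +̂ A| ≥ 2|A| - 3 for |A| ≥ 2, with |A| = 5 giving ≥ 7.)

|A +̂ A| = 9


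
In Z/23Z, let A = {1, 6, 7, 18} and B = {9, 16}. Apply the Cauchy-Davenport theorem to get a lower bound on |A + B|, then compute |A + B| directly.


Cauchy-Davenport: |A + B| ≥ min(p, |A| + |B| - 1) for A, B nonempty in Z/pZ.
|A| = 4, |B| = 2, p = 23.
CD lower bound = min(23, 4 + 2 - 1) = min(23, 5) = 5.
Compute A + B mod 23 directly:
a = 1: 1+9=10, 1+16=17
a = 6: 6+9=15, 6+16=22
a = 7: 7+9=16, 7+16=0
a = 18: 18+9=4, 18+16=11
A + B = {0, 4, 10, 11, 15, 16, 17, 22}, so |A + B| = 8.
Verify: 8 ≥ 5? Yes ✓.

CD lower bound = 5, actual |A + B| = 8.


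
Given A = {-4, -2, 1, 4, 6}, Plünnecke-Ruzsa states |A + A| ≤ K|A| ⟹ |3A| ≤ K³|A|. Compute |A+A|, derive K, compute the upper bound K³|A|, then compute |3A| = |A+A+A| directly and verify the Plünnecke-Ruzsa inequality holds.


|A| = 5.
Step 1: Compute A + A by enumerating all 25 pairs.
A + A = {-8, -6, -4, -3, -1, 0, 2, 4, 5, 7, 8, 10, 12}, so |A + A| = 13.
Step 2: Doubling constant K = |A + A|/|A| = 13/5 = 13/5 ≈ 2.6000.
Step 3: Plünnecke-Ruzsa gives |3A| ≤ K³·|A| = (2.6000)³ · 5 ≈ 87.8800.
Step 4: Compute 3A = A + A + A directly by enumerating all triples (a,b,c) ∈ A³; |3A| = 25.
Step 5: Check 25 ≤ 87.8800? Yes ✓.

K = 13/5, Plünnecke-Ruzsa bound K³|A| ≈ 87.8800, |3A| = 25, inequality holds.


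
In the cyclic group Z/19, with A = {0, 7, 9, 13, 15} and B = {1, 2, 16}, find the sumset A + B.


Work in Z/19Z: reduce every sum a + b modulo 19.
Enumerate all 15 pairs:
a = 0: 0+1=1, 0+2=2, 0+16=16
a = 7: 7+1=8, 7+2=9, 7+16=4
a = 9: 9+1=10, 9+2=11, 9+16=6
a = 13: 13+1=14, 13+2=15, 13+16=10
a = 15: 15+1=16, 15+2=17, 15+16=12
Distinct residues collected: {1, 2, 4, 6, 8, 9, 10, 11, 12, 14, 15, 16, 17}
|A + B| = 13 (out of 19 total residues).

A + B = {1, 2, 4, 6, 8, 9, 10, 11, 12, 14, 15, 16, 17}


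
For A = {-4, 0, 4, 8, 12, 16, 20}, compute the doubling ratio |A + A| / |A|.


|A| = 7.
Compute A + A by enumerating all 49 pairs.
A + A = {-8, -4, 0, 4, 8, 12, 16, 20, 24, 28, 32, 36, 40}, so |A + A| = 13.
K = |A + A| / |A| = 13/7 (already in lowest terms) ≈ 1.8571.
Reference: AP of size 7 gives K = 13/7 ≈ 1.8571; a fully generic set of size 7 gives K ≈ 4.0000.

|A| = 7, |A + A| = 13, K = 13/7.


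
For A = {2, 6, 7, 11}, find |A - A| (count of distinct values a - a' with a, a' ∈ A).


A - A = {a - a' : a, a' ∈ A}; |A| = 4.
Bounds: 2|A|-1 ≤ |A - A| ≤ |A|² - |A| + 1, i.e. 7 ≤ |A - A| ≤ 13.
Note: 0 ∈ A - A always (from a - a). The set is symmetric: if d ∈ A - A then -d ∈ A - A.
Enumerate nonzero differences d = a - a' with a > a' (then include -d):
Positive differences: {1, 4, 5, 9}
Full difference set: {0} ∪ (positive diffs) ∪ (negative diffs).
|A - A| = 1 + 2·4 = 9 (matches direct enumeration: 9).

|A - A| = 9


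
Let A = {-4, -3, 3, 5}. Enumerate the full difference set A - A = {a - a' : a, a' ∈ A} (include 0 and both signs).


A - A = {a - a' : a, a' ∈ A}.
Compute a - a' for each ordered pair (a, a'):
a = -4: -4--4=0, -4--3=-1, -4-3=-7, -4-5=-9
a = -3: -3--4=1, -3--3=0, -3-3=-6, -3-5=-8
a = 3: 3--4=7, 3--3=6, 3-3=0, 3-5=-2
a = 5: 5--4=9, 5--3=8, 5-3=2, 5-5=0
Collecting distinct values (and noting 0 appears from a-a):
A - A = {-9, -8, -7, -6, -2, -1, 0, 1, 2, 6, 7, 8, 9}
|A - A| = 13

A - A = {-9, -8, -7, -6, -2, -1, 0, 1, 2, 6, 7, 8, 9}


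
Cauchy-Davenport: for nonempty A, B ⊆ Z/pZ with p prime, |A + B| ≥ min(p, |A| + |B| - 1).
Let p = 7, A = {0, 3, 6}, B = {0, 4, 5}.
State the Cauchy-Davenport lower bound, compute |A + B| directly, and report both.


Cauchy-Davenport: |A + B| ≥ min(p, |A| + |B| - 1) for A, B nonempty in Z/pZ.
|A| = 3, |B| = 3, p = 7.
CD lower bound = min(7, 3 + 3 - 1) = min(7, 5) = 5.
Compute A + B mod 7 directly:
a = 0: 0+0=0, 0+4=4, 0+5=5
a = 3: 3+0=3, 3+4=0, 3+5=1
a = 6: 6+0=6, 6+4=3, 6+5=4
A + B = {0, 1, 3, 4, 5, 6}, so |A + B| = 6.
Verify: 6 ≥ 5? Yes ✓.

CD lower bound = 5, actual |A + B| = 6.


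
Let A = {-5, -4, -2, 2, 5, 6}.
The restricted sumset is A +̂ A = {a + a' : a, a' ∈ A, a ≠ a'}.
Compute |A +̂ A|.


Restricted sumset: A +̂ A = {a + a' : a ∈ A, a' ∈ A, a ≠ a'}.
Equivalently, take A + A and drop any sum 2a that is achievable ONLY as a + a for a ∈ A (i.e. sums representable only with equal summands).
Enumerate pairs (a, a') with a < a' (symmetric, so each unordered pair gives one sum; this covers all a ≠ a'):
  -5 + -4 = -9
  -5 + -2 = -7
  -5 + 2 = -3
  -5 + 5 = 0
  -5 + 6 = 1
  -4 + -2 = -6
  -4 + 2 = -2
  -4 + 5 = 1
  -4 + 6 = 2
  -2 + 2 = 0
  -2 + 5 = 3
  -2 + 6 = 4
  2 + 5 = 7
  2 + 6 = 8
  5 + 6 = 11
Collected distinct sums: {-9, -7, -6, -3, -2, 0, 1, 2, 3, 4, 7, 8, 11}
|A +̂ A| = 13
(Reference bound: |A +̂ A| ≥ 2|A| - 3 for |A| ≥ 2, with |A| = 6 giving ≥ 9.)

|A +̂ A| = 13


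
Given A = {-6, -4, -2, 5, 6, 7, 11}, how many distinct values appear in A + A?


A + A = {a + a' : a, a' ∈ A}; |A| = 7.
General bounds: 2|A| - 1 ≤ |A + A| ≤ |A|(|A|+1)/2, i.e. 13 ≤ |A + A| ≤ 28.
Lower bound 2|A|-1 is attained iff A is an arithmetic progression.
Enumerate sums a + a' for a ≤ a' (symmetric, so this suffices):
a = -6: -6+-6=-12, -6+-4=-10, -6+-2=-8, -6+5=-1, -6+6=0, -6+7=1, -6+11=5
a = -4: -4+-4=-8, -4+-2=-6, -4+5=1, -4+6=2, -4+7=3, -4+11=7
a = -2: -2+-2=-4, -2+5=3, -2+6=4, -2+7=5, -2+11=9
a = 5: 5+5=10, 5+6=11, 5+7=12, 5+11=16
a = 6: 6+6=12, 6+7=13, 6+11=17
a = 7: 7+7=14, 7+11=18
a = 11: 11+11=22
Distinct sums: {-12, -10, -8, -6, -4, -1, 0, 1, 2, 3, 4, 5, 7, 9, 10, 11, 12, 13, 14, 16, 17, 18, 22}
|A + A| = 23

|A + A| = 23


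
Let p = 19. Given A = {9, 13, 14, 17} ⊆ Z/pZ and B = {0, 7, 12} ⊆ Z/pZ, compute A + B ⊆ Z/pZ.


Work in Z/19Z: reduce every sum a + b modulo 19.
Enumerate all 12 pairs:
a = 9: 9+0=9, 9+7=16, 9+12=2
a = 13: 13+0=13, 13+7=1, 13+12=6
a = 14: 14+0=14, 14+7=2, 14+12=7
a = 17: 17+0=17, 17+7=5, 17+12=10
Distinct residues collected: {1, 2, 5, 6, 7, 9, 10, 13, 14, 16, 17}
|A + B| = 11 (out of 19 total residues).

A + B = {1, 2, 5, 6, 7, 9, 10, 13, 14, 16, 17}


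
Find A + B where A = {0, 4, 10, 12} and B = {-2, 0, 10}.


A + B = {a + b : a ∈ A, b ∈ B}.
Enumerate all |A|·|B| = 4·3 = 12 pairs (a, b) and collect distinct sums.
a = 0: 0+-2=-2, 0+0=0, 0+10=10
a = 4: 4+-2=2, 4+0=4, 4+10=14
a = 10: 10+-2=8, 10+0=10, 10+10=20
a = 12: 12+-2=10, 12+0=12, 12+10=22
Collecting distinct sums: A + B = {-2, 0, 2, 4, 8, 10, 12, 14, 20, 22}
|A + B| = 10

A + B = {-2, 0, 2, 4, 8, 10, 12, 14, 20, 22}


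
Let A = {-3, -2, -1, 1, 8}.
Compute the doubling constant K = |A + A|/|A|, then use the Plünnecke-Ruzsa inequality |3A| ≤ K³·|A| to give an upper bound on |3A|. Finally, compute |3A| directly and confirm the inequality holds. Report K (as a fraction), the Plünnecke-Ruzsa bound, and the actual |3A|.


|A| = 5.
Step 1: Compute A + A by enumerating all 25 pairs.
A + A = {-6, -5, -4, -3, -2, -1, 0, 2, 5, 6, 7, 9, 16}, so |A + A| = 13.
Step 2: Doubling constant K = |A + A|/|A| = 13/5 = 13/5 ≈ 2.6000.
Step 3: Plünnecke-Ruzsa gives |3A| ≤ K³·|A| = (2.6000)³ · 5 ≈ 87.8800.
Step 4: Compute 3A = A + A + A directly by enumerating all triples (a,b,c) ∈ A³; |3A| = 24.
Step 5: Check 24 ≤ 87.8800? Yes ✓.

K = 13/5, Plünnecke-Ruzsa bound K³|A| ≈ 87.8800, |3A| = 24, inequality holds.


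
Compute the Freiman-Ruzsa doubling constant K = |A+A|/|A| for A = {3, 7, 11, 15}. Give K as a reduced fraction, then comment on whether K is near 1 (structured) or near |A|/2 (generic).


|A| = 4.
Compute A + A by enumerating all 16 pairs.
A + A = {6, 10, 14, 18, 22, 26, 30}, so |A + A| = 7.
K = |A + A| / |A| = 7/4 (already in lowest terms) ≈ 1.7500.
Reference: AP of size 4 gives K = 7/4 ≈ 1.7500; a fully generic set of size 4 gives K ≈ 2.5000.

|A| = 4, |A + A| = 7, K = 7/4.


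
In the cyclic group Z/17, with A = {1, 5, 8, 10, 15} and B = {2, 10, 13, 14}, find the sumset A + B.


Work in Z/17Z: reduce every sum a + b modulo 17.
Enumerate all 20 pairs:
a = 1: 1+2=3, 1+10=11, 1+13=14, 1+14=15
a = 5: 5+2=7, 5+10=15, 5+13=1, 5+14=2
a = 8: 8+2=10, 8+10=1, 8+13=4, 8+14=5
a = 10: 10+2=12, 10+10=3, 10+13=6, 10+14=7
a = 15: 15+2=0, 15+10=8, 15+13=11, 15+14=12
Distinct residues collected: {0, 1, 2, 3, 4, 5, 6, 7, 8, 10, 11, 12, 14, 15}
|A + B| = 14 (out of 17 total residues).

A + B = {0, 1, 2, 3, 4, 5, 6, 7, 8, 10, 11, 12, 14, 15}


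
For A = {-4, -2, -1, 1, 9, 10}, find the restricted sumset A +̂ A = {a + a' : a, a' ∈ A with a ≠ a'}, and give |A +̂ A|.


Restricted sumset: A +̂ A = {a + a' : a ∈ A, a' ∈ A, a ≠ a'}.
Equivalently, take A + A and drop any sum 2a that is achievable ONLY as a + a for a ∈ A (i.e. sums representable only with equal summands).
Enumerate pairs (a, a') with a < a' (symmetric, so each unordered pair gives one sum; this covers all a ≠ a'):
  -4 + -2 = -6
  -4 + -1 = -5
  -4 + 1 = -3
  -4 + 9 = 5
  -4 + 10 = 6
  -2 + -1 = -3
  -2 + 1 = -1
  -2 + 9 = 7
  -2 + 10 = 8
  -1 + 1 = 0
  -1 + 9 = 8
  -1 + 10 = 9
  1 + 9 = 10
  1 + 10 = 11
  9 + 10 = 19
Collected distinct sums: {-6, -5, -3, -1, 0, 5, 6, 7, 8, 9, 10, 11, 19}
|A +̂ A| = 13
(Reference bound: |A +̂ A| ≥ 2|A| - 3 for |A| ≥ 2, with |A| = 6 giving ≥ 9.)

|A +̂ A| = 13


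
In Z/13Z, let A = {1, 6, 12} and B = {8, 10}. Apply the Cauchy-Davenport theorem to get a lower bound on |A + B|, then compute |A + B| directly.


Cauchy-Davenport: |A + B| ≥ min(p, |A| + |B| - 1) for A, B nonempty in Z/pZ.
|A| = 3, |B| = 2, p = 13.
CD lower bound = min(13, 3 + 2 - 1) = min(13, 4) = 4.
Compute A + B mod 13 directly:
a = 1: 1+8=9, 1+10=11
a = 6: 6+8=1, 6+10=3
a = 12: 12+8=7, 12+10=9
A + B = {1, 3, 7, 9, 11}, so |A + B| = 5.
Verify: 5 ≥ 4? Yes ✓.

CD lower bound = 4, actual |A + B| = 5.


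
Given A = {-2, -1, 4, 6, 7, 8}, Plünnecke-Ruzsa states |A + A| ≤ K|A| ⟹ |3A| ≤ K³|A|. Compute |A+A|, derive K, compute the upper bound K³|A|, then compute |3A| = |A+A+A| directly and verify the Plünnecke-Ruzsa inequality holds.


|A| = 6.
Step 1: Compute A + A by enumerating all 36 pairs.
A + A = {-4, -3, -2, 2, 3, 4, 5, 6, 7, 8, 10, 11, 12, 13, 14, 15, 16}, so |A + A| = 17.
Step 2: Doubling constant K = |A + A|/|A| = 17/6 = 17/6 ≈ 2.8333.
Step 3: Plünnecke-Ruzsa gives |3A| ≤ K³·|A| = (2.8333)³ · 6 ≈ 136.4722.
Step 4: Compute 3A = A + A + A directly by enumerating all triples (a,b,c) ∈ A³; |3A| = 29.
Step 5: Check 29 ≤ 136.4722? Yes ✓.

K = 17/6, Plünnecke-Ruzsa bound K³|A| ≈ 136.4722, |3A| = 29, inequality holds.


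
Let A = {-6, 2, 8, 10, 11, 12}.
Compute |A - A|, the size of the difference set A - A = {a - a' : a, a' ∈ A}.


A - A = {a - a' : a, a' ∈ A}; |A| = 6.
Bounds: 2|A|-1 ≤ |A - A| ≤ |A|² - |A| + 1, i.e. 11 ≤ |A - A| ≤ 31.
Note: 0 ∈ A - A always (from a - a). The set is symmetric: if d ∈ A - A then -d ∈ A - A.
Enumerate nonzero differences d = a - a' with a > a' (then include -d):
Positive differences: {1, 2, 3, 4, 6, 8, 9, 10, 14, 16, 17, 18}
Full difference set: {0} ∪ (positive diffs) ∪ (negative diffs).
|A - A| = 1 + 2·12 = 25 (matches direct enumeration: 25).

|A - A| = 25


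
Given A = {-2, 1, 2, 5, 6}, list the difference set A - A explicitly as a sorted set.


A - A = {a - a' : a, a' ∈ A}.
Compute a - a' for each ordered pair (a, a'):
a = -2: -2--2=0, -2-1=-3, -2-2=-4, -2-5=-7, -2-6=-8
a = 1: 1--2=3, 1-1=0, 1-2=-1, 1-5=-4, 1-6=-5
a = 2: 2--2=4, 2-1=1, 2-2=0, 2-5=-3, 2-6=-4
a = 5: 5--2=7, 5-1=4, 5-2=3, 5-5=0, 5-6=-1
a = 6: 6--2=8, 6-1=5, 6-2=4, 6-5=1, 6-6=0
Collecting distinct values (and noting 0 appears from a-a):
A - A = {-8, -7, -5, -4, -3, -1, 0, 1, 3, 4, 5, 7, 8}
|A - A| = 13

A - A = {-8, -7, -5, -4, -3, -1, 0, 1, 3, 4, 5, 7, 8}


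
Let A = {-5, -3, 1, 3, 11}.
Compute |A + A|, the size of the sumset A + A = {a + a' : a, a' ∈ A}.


A + A = {a + a' : a, a' ∈ A}; |A| = 5.
General bounds: 2|A| - 1 ≤ |A + A| ≤ |A|(|A|+1)/2, i.e. 9 ≤ |A + A| ≤ 15.
Lower bound 2|A|-1 is attained iff A is an arithmetic progression.
Enumerate sums a + a' for a ≤ a' (symmetric, so this suffices):
a = -5: -5+-5=-10, -5+-3=-8, -5+1=-4, -5+3=-2, -5+11=6
a = -3: -3+-3=-6, -3+1=-2, -3+3=0, -3+11=8
a = 1: 1+1=2, 1+3=4, 1+11=12
a = 3: 3+3=6, 3+11=14
a = 11: 11+11=22
Distinct sums: {-10, -8, -6, -4, -2, 0, 2, 4, 6, 8, 12, 14, 22}
|A + A| = 13

|A + A| = 13


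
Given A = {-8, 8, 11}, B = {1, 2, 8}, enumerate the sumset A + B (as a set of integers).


A + B = {a + b : a ∈ A, b ∈ B}.
Enumerate all |A|·|B| = 3·3 = 9 pairs (a, b) and collect distinct sums.
a = -8: -8+1=-7, -8+2=-6, -8+8=0
a = 8: 8+1=9, 8+2=10, 8+8=16
a = 11: 11+1=12, 11+2=13, 11+8=19
Collecting distinct sums: A + B = {-7, -6, 0, 9, 10, 12, 13, 16, 19}
|A + B| = 9

A + B = {-7, -6, 0, 9, 10, 12, 13, 16, 19}


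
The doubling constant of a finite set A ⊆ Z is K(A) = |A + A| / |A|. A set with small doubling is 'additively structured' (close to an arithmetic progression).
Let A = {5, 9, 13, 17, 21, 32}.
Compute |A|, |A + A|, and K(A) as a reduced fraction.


|A| = 6.
Compute A + A by enumerating all 36 pairs.
A + A = {10, 14, 18, 22, 26, 30, 34, 37, 38, 41, 42, 45, 49, 53, 64}, so |A + A| = 15.
K = |A + A| / |A| = 15/6 = 5/2 ≈ 2.5000.
Reference: AP of size 6 gives K = 11/6 ≈ 1.8333; a fully generic set of size 6 gives K ≈ 3.5000.

|A| = 6, |A + A| = 15, K = 15/6 = 5/2.


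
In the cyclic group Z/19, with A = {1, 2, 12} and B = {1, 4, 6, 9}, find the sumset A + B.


Work in Z/19Z: reduce every sum a + b modulo 19.
Enumerate all 12 pairs:
a = 1: 1+1=2, 1+4=5, 1+6=7, 1+9=10
a = 2: 2+1=3, 2+4=6, 2+6=8, 2+9=11
a = 12: 12+1=13, 12+4=16, 12+6=18, 12+9=2
Distinct residues collected: {2, 3, 5, 6, 7, 8, 10, 11, 13, 16, 18}
|A + B| = 11 (out of 19 total residues).

A + B = {2, 3, 5, 6, 7, 8, 10, 11, 13, 16, 18}


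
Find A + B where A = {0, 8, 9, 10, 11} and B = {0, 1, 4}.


A + B = {a + b : a ∈ A, b ∈ B}.
Enumerate all |A|·|B| = 5·3 = 15 pairs (a, b) and collect distinct sums.
a = 0: 0+0=0, 0+1=1, 0+4=4
a = 8: 8+0=8, 8+1=9, 8+4=12
a = 9: 9+0=9, 9+1=10, 9+4=13
a = 10: 10+0=10, 10+1=11, 10+4=14
a = 11: 11+0=11, 11+1=12, 11+4=15
Collecting distinct sums: A + B = {0, 1, 4, 8, 9, 10, 11, 12, 13, 14, 15}
|A + B| = 11

A + B = {0, 1, 4, 8, 9, 10, 11, 12, 13, 14, 15}


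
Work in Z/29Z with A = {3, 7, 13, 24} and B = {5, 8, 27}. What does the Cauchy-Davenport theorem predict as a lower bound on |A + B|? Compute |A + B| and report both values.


Cauchy-Davenport: |A + B| ≥ min(p, |A| + |B| - 1) for A, B nonempty in Z/pZ.
|A| = 4, |B| = 3, p = 29.
CD lower bound = min(29, 4 + 3 - 1) = min(29, 6) = 6.
Compute A + B mod 29 directly:
a = 3: 3+5=8, 3+8=11, 3+27=1
a = 7: 7+5=12, 7+8=15, 7+27=5
a = 13: 13+5=18, 13+8=21, 13+27=11
a = 24: 24+5=0, 24+8=3, 24+27=22
A + B = {0, 1, 3, 5, 8, 11, 12, 15, 18, 21, 22}, so |A + B| = 11.
Verify: 11 ≥ 6? Yes ✓.

CD lower bound = 6, actual |A + B| = 11.


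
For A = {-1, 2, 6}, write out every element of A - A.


A - A = {a - a' : a, a' ∈ A}.
Compute a - a' for each ordered pair (a, a'):
a = -1: -1--1=0, -1-2=-3, -1-6=-7
a = 2: 2--1=3, 2-2=0, 2-6=-4
a = 6: 6--1=7, 6-2=4, 6-6=0
Collecting distinct values (and noting 0 appears from a-a):
A - A = {-7, -4, -3, 0, 3, 4, 7}
|A - A| = 7

A - A = {-7, -4, -3, 0, 3, 4, 7}


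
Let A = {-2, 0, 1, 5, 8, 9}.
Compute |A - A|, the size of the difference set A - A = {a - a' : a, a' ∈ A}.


A - A = {a - a' : a, a' ∈ A}; |A| = 6.
Bounds: 2|A|-1 ≤ |A - A| ≤ |A|² - |A| + 1, i.e. 11 ≤ |A - A| ≤ 31.
Note: 0 ∈ A - A always (from a - a). The set is symmetric: if d ∈ A - A then -d ∈ A - A.
Enumerate nonzero differences d = a - a' with a > a' (then include -d):
Positive differences: {1, 2, 3, 4, 5, 7, 8, 9, 10, 11}
Full difference set: {0} ∪ (positive diffs) ∪ (negative diffs).
|A - A| = 1 + 2·10 = 21 (matches direct enumeration: 21).

|A - A| = 21


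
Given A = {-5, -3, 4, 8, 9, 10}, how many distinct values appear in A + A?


A + A = {a + a' : a, a' ∈ A}; |A| = 6.
General bounds: 2|A| - 1 ≤ |A + A| ≤ |A|(|A|+1)/2, i.e. 11 ≤ |A + A| ≤ 21.
Lower bound 2|A|-1 is attained iff A is an arithmetic progression.
Enumerate sums a + a' for a ≤ a' (symmetric, so this suffices):
a = -5: -5+-5=-10, -5+-3=-8, -5+4=-1, -5+8=3, -5+9=4, -5+10=5
a = -3: -3+-3=-6, -3+4=1, -3+8=5, -3+9=6, -3+10=7
a = 4: 4+4=8, 4+8=12, 4+9=13, 4+10=14
a = 8: 8+8=16, 8+9=17, 8+10=18
a = 9: 9+9=18, 9+10=19
a = 10: 10+10=20
Distinct sums: {-10, -8, -6, -1, 1, 3, 4, 5, 6, 7, 8, 12, 13, 14, 16, 17, 18, 19, 20}
|A + A| = 19

|A + A| = 19


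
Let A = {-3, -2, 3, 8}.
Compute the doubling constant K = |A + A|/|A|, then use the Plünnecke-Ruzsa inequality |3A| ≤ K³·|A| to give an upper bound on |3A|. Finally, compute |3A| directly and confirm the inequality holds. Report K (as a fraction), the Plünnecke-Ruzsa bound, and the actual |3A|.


|A| = 4.
Step 1: Compute A + A by enumerating all 16 pairs.
A + A = {-6, -5, -4, 0, 1, 5, 6, 11, 16}, so |A + A| = 9.
Step 2: Doubling constant K = |A + A|/|A| = 9/4 = 9/4 ≈ 2.2500.
Step 3: Plünnecke-Ruzsa gives |3A| ≤ K³·|A| = (2.2500)³ · 4 ≈ 45.5625.
Step 4: Compute 3A = A + A + A directly by enumerating all triples (a,b,c) ∈ A³; |3A| = 16.
Step 5: Check 16 ≤ 45.5625? Yes ✓.

K = 9/4, Plünnecke-Ruzsa bound K³|A| ≈ 45.5625, |3A| = 16, inequality holds.
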